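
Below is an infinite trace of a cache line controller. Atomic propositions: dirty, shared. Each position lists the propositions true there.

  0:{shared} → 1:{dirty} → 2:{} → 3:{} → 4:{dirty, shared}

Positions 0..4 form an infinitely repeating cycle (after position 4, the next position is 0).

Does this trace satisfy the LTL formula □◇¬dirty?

Yes

◇¬dirty holds at every position 0..4, and those are all positions ever visited, so □◇¬dirty holds.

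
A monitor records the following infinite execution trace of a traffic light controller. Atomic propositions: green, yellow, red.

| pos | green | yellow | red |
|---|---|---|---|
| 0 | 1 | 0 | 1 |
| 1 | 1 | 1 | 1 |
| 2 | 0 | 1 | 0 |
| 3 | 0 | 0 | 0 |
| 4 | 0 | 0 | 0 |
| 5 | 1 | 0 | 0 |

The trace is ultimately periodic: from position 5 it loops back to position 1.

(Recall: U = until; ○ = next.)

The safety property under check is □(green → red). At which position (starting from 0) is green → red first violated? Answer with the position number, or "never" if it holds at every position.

5

Check green → red at each position in order: 0 ✓, 1 ✓, 2 ✓, 3 ✓, 4 ✓.
At position 5 the labels are {green}, so green → red is false there. This is the first violation.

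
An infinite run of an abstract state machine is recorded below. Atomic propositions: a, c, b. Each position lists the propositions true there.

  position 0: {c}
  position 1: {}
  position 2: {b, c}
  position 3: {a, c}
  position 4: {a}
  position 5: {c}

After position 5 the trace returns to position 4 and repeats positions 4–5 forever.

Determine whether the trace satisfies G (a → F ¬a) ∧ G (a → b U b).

No

a → F ¬a holds at every position 0..5, and those are all positions ever visited, so G (a → F ¬a) holds.
Positions where a holds: 3, 4.
Check F ¬a at each: 3→ok, 4→ok.
a → b U b must hold at every position from 0 onward. It fails at position 3, so G (a → b U b) is false.
Positions where a holds: 3, 4.
Check b U b at each: 3→fails, 4→fails.
At position 0: G (a → F ¬a) is true; G (a → b U b) is false; so G (a → F ¬a) ∧ G (a → b U b) is false.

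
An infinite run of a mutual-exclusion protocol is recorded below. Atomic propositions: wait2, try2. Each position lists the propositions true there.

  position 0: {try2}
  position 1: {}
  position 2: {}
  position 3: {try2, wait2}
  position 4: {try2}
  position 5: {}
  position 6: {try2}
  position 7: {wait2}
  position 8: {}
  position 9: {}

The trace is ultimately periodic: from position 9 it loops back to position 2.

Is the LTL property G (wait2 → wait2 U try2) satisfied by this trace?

No

wait2 → wait2 U try2 must hold at every position from 0 onward. It fails at position 7, so G (wait2 → wait2 U try2) is false.
Positions where wait2 holds: 3, 7.
Check wait2 U try2 at each: 3→ok, 7→fails.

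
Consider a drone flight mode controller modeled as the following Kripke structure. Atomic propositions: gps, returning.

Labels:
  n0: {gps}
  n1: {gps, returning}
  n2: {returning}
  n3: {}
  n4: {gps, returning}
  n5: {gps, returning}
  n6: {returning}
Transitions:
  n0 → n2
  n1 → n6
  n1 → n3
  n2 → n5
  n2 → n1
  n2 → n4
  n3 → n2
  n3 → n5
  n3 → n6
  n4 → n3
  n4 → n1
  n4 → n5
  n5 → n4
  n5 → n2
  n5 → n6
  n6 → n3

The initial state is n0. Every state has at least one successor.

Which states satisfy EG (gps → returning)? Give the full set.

States satisfying gps → returning: {n1, n2, n3, n4, n5, n6}.
States satisfying EG (gps → returning): {n1, n2, n3, n4, n5, n6}.

{n1, n2, n3, n4, n5, n6}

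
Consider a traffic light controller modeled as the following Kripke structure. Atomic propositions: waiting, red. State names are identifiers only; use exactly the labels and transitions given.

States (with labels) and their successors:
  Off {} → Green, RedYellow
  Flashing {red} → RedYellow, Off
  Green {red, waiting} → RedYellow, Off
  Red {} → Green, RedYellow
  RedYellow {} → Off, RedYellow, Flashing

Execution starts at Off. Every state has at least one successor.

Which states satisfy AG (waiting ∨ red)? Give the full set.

States satisfying waiting ∨ red: {Flashing, Green}.
States satisfying AG (waiting ∨ red): ∅.

none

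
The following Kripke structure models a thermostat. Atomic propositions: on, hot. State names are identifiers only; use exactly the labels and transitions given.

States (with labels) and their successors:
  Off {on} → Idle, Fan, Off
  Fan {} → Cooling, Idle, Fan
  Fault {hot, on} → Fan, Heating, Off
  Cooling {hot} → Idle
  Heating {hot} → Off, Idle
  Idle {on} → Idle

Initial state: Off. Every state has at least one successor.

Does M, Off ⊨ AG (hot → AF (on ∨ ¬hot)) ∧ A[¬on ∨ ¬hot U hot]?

No

States satisfying hot → AF (on ∨ ¬hot): {Off, Fan, Fault, Cooling, Heating, Idle}.
States satisfying AG (hot → AF (on ∨ ¬hot)): {Off, Fan, Fault, Cooling, Heating, Idle}.
States satisfying ¬on ∨ ¬hot: {Off, Fan, Cooling, Heating, Idle}.
States satisfying hot: {Fault, Cooling, Heating}.
States satisfying A[¬on ∨ ¬hot U hot]: {Fault, Cooling, Heating}.
States satisfying AG (hot → AF (on ∨ ¬hot)) ∧ A[¬on ∨ ¬hot U hot]: {Fault, Cooling, Heating}.
Off ∉ Sat(AG (hot → AF (on ∨ ¬hot)) ∧ A[¬on ∨ ¬hot U hot]).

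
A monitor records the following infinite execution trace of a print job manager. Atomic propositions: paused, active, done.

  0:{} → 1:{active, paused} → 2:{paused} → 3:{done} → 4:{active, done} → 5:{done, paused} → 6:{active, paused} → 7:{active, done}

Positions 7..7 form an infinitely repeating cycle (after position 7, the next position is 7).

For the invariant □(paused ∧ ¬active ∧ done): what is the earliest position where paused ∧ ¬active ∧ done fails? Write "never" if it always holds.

0

At position 0 the labels are {}, so paused ∧ ¬active ∧ done is false there. This is the first violation.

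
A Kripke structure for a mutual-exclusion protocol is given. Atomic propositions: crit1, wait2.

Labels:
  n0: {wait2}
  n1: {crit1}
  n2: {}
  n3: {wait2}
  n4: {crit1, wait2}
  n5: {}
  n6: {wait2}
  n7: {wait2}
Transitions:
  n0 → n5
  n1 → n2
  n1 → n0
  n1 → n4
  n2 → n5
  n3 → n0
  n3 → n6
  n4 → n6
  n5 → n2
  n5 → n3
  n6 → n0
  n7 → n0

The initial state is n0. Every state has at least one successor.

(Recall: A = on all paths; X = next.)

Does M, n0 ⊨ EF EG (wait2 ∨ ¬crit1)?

States satisfying EG (wait2 ∨ ¬crit1): {n0, n2, n3, n4, n5, n6, n7}.
States satisfying EF EG (wait2 ∨ ¬crit1): {n0, n1, n2, n3, n4, n5, n6, n7}.
Some path from n0 reaches a state where EG (wait2 ∨ ¬crit1) holds.
n0 ∈ Sat(EF EG (wait2 ∨ ¬crit1)).

Holds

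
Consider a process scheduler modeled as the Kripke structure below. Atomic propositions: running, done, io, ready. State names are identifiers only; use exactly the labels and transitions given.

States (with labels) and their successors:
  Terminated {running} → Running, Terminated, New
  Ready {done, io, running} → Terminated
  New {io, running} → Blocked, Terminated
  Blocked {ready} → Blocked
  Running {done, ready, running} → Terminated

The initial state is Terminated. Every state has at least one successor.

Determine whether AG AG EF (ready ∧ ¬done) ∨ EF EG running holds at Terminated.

States satisfying AG EF (ready ∧ ¬done): {Terminated, Ready, New, Blocked, Running}.
States satisfying AG AG EF (ready ∧ ¬done): {Terminated, Ready, New, Blocked, Running}.
States satisfying EG running: {Terminated, Ready, New, Running}.
States satisfying EF EG running: {Terminated, Ready, New, Running}.
States satisfying AG AG EF (ready ∧ ¬done) ∨ EF EG running: {Terminated, Ready, New, Blocked, Running}.
Terminated ∈ Sat(AG AG EF (ready ∧ ¬done) ∨ EF EG running).

Satisfied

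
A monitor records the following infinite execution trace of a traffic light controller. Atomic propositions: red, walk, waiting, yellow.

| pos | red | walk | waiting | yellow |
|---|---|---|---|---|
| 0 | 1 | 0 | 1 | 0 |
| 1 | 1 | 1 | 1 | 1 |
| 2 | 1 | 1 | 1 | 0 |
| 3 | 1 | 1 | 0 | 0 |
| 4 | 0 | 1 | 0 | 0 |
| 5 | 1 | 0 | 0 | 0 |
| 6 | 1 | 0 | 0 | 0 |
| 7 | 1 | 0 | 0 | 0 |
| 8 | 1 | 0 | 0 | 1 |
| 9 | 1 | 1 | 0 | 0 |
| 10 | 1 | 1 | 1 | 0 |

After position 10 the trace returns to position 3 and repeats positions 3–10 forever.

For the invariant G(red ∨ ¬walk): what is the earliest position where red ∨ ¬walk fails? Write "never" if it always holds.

Check red ∨ ¬walk at each position in order: 0 ✓, 1 ✓, 2 ✓, 3 ✓.
At position 4 the labels are {walk}, so red ∨ ¬walk is false there. This is the first violation.

4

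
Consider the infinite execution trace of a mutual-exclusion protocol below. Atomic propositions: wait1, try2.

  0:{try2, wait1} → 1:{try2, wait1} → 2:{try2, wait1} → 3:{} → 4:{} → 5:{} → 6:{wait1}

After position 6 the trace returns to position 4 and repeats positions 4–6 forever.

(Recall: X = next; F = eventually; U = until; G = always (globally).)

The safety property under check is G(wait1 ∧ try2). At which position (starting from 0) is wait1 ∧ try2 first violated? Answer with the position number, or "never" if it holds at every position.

Check wait1 ∧ try2 at each position in order: 0 ✓, 1 ✓, 2 ✓.
At position 3 the labels are {}, so wait1 ∧ try2 is false there. This is the first violation.

3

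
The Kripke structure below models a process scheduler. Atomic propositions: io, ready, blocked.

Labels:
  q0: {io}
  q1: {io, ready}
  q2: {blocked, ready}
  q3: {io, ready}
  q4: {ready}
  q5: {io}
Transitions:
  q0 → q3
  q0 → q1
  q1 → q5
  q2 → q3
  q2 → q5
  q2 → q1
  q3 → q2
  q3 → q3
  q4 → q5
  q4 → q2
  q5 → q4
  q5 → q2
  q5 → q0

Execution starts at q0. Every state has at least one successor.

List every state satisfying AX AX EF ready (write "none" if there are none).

{q0, q1, q2, q3, q4, q5}

States satisfying AX EF ready: {q0, q1, q2, q3, q4, q5}.
States satisfying AX AX EF ready: {q0, q1, q2, q3, q4, q5}.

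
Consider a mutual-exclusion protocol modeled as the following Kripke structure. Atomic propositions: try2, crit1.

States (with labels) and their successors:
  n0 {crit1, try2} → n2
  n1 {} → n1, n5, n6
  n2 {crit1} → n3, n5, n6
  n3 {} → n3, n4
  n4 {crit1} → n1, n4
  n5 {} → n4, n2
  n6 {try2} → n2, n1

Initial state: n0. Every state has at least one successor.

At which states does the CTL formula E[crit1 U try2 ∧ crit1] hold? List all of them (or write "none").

States satisfying crit1: {n0, n2, n4}.
States satisfying try2 ∧ crit1: {n0}.
States satisfying E[crit1 U try2 ∧ crit1]: {n0}.

{n0}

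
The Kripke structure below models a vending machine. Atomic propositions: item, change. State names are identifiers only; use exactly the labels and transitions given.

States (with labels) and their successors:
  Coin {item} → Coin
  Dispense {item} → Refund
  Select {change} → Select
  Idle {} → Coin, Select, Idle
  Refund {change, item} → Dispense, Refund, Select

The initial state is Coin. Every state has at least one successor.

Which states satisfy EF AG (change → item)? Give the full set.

{Coin, Idle}

States satisfying AG (change → item): {Coin}.
States satisfying EF AG (change → item): {Coin, Idle}.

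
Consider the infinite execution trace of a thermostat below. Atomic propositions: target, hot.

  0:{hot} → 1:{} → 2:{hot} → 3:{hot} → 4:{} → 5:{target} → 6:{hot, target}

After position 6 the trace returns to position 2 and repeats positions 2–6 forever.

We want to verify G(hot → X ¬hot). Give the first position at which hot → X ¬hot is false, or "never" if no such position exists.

2

Check hot → X ¬hot at each position in order: 0 ✓, 1 ✓.
At position 2 the labels are {hot} and the next position 3 has {hot}, so hot → X ¬hot is false there. This is the first violation.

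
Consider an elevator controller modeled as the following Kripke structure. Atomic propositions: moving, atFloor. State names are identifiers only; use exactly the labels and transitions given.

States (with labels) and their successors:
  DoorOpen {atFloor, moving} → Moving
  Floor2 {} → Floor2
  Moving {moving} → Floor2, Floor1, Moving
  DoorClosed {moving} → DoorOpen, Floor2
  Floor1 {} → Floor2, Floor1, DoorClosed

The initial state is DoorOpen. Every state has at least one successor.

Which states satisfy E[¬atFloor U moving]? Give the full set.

{DoorOpen, Moving, DoorClosed, Floor1}

States satisfying ¬atFloor: {Floor2, Moving, DoorClosed, Floor1}.
States satisfying moving: {DoorOpen, Moving, DoorClosed}.
States satisfying E[¬atFloor U moving]: {DoorOpen, Moving, DoorClosed, Floor1}.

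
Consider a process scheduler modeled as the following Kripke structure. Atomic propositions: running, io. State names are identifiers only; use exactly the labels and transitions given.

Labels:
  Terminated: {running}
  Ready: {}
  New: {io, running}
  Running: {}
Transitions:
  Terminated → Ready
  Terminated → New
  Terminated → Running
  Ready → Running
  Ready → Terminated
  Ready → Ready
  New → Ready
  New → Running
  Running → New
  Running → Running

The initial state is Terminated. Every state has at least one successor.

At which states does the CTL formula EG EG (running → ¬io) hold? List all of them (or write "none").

States satisfying EG (running → ¬io): {Terminated, Ready, Running}.
States satisfying EG EG (running → ¬io): {Terminated, Ready, Running}.

{Terminated, Ready, Running}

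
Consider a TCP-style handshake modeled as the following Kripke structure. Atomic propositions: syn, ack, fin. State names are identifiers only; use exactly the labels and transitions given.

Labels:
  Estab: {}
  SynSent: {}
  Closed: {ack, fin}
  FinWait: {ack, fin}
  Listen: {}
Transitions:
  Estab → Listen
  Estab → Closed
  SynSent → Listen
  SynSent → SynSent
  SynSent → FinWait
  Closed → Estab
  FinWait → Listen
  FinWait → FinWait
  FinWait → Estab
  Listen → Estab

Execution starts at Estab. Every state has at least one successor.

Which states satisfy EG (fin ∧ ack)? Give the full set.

{FinWait}

States satisfying fin ∧ ack: {Closed, FinWait}.
States satisfying EG (fin ∧ ack): {FinWait}.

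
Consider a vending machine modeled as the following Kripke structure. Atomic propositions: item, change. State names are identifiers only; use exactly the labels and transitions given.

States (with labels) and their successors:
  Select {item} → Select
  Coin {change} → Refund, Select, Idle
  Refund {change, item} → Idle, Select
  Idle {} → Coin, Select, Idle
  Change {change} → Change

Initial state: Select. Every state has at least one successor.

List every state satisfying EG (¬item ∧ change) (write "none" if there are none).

{Change}

States satisfying ¬item ∧ change: {Coin, Change}.
States satisfying EG (¬item ∧ change): {Change}.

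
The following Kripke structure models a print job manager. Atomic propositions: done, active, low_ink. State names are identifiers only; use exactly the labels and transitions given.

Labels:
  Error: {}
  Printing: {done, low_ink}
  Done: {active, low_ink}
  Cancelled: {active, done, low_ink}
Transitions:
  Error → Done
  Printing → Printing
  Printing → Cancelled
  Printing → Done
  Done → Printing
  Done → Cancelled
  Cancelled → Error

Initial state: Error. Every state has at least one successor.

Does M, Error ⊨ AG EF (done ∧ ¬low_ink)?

No

States satisfying EF (done ∧ ¬low_ink): ∅.
States satisfying AG EF (done ∧ ¬low_ink): ∅.
Cancelled is reachable from Error and violates EF (done ∧ ¬low_ink), so AG fails at Error.
Error ∉ Sat(AG EF (done ∧ ¬low_ink)).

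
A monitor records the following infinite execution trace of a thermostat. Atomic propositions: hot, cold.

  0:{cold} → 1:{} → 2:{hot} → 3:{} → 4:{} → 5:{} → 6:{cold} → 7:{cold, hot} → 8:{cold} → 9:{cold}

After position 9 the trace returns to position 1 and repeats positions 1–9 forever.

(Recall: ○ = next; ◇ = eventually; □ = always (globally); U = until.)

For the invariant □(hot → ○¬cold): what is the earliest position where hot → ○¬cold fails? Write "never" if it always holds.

Check hot → ○¬cold at each position in order: 0 ✓, 1 ✓, 2 ✓, 3 ✓, 4 ✓, 5 ✓, 6 ✓.
At position 7 the labels are {cold, hot} and the next position 8 has {cold}, so hot → ○¬cold is false there. This is the first violation.

7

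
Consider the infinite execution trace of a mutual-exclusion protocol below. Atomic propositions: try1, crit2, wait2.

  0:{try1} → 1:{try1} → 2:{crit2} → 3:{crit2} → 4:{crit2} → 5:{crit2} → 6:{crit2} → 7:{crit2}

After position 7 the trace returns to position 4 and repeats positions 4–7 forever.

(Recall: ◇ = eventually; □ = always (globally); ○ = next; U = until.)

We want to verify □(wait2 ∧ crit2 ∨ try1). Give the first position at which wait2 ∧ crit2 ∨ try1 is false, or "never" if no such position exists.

2

Check wait2 ∧ crit2 ∨ try1 at each position in order: 0 ✓, 1 ✓.
At position 2 the labels are {crit2}, so wait2 ∧ crit2 ∨ try1 is false there. This is the first violation.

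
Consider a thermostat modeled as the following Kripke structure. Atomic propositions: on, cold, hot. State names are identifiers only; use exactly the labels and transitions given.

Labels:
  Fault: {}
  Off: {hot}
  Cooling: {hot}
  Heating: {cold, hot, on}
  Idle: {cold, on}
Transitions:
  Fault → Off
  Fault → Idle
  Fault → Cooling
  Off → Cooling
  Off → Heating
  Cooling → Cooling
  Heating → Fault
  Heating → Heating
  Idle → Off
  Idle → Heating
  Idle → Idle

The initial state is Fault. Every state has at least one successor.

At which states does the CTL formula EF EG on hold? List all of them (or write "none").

{Fault, Off, Heating, Idle}

States satisfying EG on: {Heating, Idle}.
States satisfying EF EG on: {Fault, Off, Heating, Idle}.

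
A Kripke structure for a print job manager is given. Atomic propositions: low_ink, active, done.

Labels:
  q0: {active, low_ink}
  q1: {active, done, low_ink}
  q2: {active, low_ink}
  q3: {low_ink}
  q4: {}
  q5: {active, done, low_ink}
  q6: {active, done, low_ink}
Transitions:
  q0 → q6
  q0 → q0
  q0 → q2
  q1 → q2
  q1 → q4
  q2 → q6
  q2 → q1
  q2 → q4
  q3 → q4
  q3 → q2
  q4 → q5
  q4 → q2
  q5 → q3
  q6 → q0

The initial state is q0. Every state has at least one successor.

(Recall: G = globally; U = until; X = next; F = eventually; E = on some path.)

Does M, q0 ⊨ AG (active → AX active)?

Does not hold

States satisfying active → AX active: {q0, q3, q4, q6}.
States satisfying AG (active → AX active): ∅.
q1 is reachable from q0 and violates active → AX active, so AG fails at q0.
q0 ∉ Sat(AG (active → AX active)).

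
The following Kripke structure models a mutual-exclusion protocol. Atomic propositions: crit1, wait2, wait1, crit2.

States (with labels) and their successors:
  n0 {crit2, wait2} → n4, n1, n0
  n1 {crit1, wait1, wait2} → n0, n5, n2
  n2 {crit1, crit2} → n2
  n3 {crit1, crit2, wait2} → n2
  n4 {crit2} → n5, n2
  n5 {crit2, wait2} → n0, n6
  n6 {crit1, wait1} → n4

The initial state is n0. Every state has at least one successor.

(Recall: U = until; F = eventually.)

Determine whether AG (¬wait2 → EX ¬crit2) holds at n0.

States satisfying ¬wait2 → EX ¬crit2: {n0, n1, n3, n5}.
States satisfying AG (¬wait2 → EX ¬crit2): ∅.
n2 is reachable from n0 and violates ¬wait2 → EX ¬crit2, so AG fails at n0.
n0 ∉ Sat(AG (¬wait2 → EX ¬crit2)).

Does not hold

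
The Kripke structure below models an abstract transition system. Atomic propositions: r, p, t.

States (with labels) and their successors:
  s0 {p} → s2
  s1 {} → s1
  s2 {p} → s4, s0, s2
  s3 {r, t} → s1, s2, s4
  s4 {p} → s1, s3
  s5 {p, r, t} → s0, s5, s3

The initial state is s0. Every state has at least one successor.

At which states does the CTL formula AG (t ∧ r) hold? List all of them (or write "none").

none

States satisfying t ∧ r: {s3, s5}.
States satisfying AG (t ∧ r): ∅.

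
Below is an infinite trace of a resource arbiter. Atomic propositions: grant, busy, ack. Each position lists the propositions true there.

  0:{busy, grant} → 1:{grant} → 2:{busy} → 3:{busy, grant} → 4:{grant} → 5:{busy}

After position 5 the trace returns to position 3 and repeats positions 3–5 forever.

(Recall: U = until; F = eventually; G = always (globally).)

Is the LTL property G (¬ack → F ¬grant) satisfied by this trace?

Satisfied

¬ack → F ¬grant holds at every position 0..5, and those are all positions ever visited, so G (¬ack → F ¬grant) holds.
Positions where ¬ack holds: 0, 1, 2, 3, 4, 5.
Check F ¬grant at each: 0→ok, 1→ok, 2→ok, 3→ok, 4→ok, 5→ok.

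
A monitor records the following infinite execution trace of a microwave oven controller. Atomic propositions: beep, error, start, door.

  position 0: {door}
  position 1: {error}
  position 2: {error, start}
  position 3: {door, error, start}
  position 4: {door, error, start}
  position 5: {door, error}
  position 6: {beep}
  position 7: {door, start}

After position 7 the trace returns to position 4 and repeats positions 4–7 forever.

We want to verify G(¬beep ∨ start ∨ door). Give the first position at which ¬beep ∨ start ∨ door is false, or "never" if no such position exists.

6

Check ¬beep ∨ start ∨ door at each position in order: 0 ✓, 1 ✓, 2 ✓, 3 ✓, 4 ✓, 5 ✓.
At position 6 the labels are {beep}, so ¬beep ∨ start ∨ door is false there. This is the first violation.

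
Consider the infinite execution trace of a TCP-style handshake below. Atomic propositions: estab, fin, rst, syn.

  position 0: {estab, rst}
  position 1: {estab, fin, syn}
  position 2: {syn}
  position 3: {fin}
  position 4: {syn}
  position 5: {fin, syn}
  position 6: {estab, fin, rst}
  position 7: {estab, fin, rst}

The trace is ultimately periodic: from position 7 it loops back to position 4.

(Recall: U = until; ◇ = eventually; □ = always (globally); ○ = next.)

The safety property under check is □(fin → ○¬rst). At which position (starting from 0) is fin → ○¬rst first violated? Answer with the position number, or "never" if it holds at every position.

Check fin → ○¬rst at each position in order: 0 ✓, 1 ✓, 2 ✓, 3 ✓, 4 ✓.
At position 5 the labels are {fin, syn} and the next position 6 has {estab, fin, rst}, so fin → ○¬rst is false there. This is the first violation.

5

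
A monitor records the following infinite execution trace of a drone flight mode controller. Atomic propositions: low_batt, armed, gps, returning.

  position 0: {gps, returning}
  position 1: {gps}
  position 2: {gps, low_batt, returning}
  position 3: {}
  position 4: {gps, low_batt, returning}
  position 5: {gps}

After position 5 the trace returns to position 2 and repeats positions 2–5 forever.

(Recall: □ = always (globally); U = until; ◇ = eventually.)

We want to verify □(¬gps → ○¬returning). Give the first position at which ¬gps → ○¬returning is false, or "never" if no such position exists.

3

Check ¬gps → ○¬returning at each position in order: 0 ✓, 1 ✓, 2 ✓.
At position 3 the labels are {} and the next position 4 has {gps, low_batt, returning}, so ¬gps → ○¬returning is false there. This is the first violation.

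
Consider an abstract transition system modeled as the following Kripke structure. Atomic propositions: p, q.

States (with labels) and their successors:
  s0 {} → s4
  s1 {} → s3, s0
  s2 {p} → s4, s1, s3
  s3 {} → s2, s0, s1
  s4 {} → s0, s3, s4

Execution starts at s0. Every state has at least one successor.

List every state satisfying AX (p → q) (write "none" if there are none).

{s0, s1, s2, s4}

States satisfying p → q: {s0, s1, s3, s4}.
States satisfying AX (p → q): {s0, s1, s2, s4}.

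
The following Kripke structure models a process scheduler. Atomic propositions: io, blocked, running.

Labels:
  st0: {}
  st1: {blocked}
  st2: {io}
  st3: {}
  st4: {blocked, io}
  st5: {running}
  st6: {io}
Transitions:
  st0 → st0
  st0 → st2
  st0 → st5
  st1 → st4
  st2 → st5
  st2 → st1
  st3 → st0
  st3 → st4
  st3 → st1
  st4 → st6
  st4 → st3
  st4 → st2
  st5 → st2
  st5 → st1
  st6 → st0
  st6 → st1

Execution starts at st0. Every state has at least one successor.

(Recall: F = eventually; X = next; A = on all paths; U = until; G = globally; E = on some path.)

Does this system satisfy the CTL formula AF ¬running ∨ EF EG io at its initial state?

Satisfied

States satisfying ¬running: {st0, st1, st2, st3, st4, st6}.
States satisfying AF ¬running: {st0, st1, st2, st3, st4, st5, st6}.
States satisfying EG io: ∅.
States satisfying EF EG io: ∅.
States satisfying AF ¬running ∨ EF EG io: {st0, st1, st2, st3, st4, st5, st6}.
st0 ∈ Sat(AF ¬running ∨ EF EG io).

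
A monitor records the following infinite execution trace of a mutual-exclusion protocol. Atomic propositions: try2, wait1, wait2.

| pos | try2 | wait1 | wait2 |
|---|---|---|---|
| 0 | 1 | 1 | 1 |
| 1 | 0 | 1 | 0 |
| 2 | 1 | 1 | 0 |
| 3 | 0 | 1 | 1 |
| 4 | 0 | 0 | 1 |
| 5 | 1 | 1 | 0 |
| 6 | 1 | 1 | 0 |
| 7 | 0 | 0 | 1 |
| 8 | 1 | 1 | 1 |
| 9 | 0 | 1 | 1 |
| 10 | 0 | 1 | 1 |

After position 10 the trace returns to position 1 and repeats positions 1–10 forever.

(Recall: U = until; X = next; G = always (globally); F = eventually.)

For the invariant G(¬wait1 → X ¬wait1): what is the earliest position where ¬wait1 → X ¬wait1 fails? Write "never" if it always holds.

4

Check ¬wait1 → X ¬wait1 at each position in order: 0 ✓, 1 ✓, 2 ✓, 3 ✓.
At position 4 the labels are {wait2} and the next position 5 has {try2, wait1}, so ¬wait1 → X ¬wait1 is false there. This is the first violation.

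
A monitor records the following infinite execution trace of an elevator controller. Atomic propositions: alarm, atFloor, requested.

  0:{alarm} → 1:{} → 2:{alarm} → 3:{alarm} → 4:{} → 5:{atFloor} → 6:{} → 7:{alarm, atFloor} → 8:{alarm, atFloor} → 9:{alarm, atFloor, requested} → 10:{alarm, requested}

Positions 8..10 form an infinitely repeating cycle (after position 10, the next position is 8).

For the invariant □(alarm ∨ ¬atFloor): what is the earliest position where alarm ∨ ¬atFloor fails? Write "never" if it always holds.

Check alarm ∨ ¬atFloor at each position in order: 0 ✓, 1 ✓, 2 ✓, 3 ✓, 4 ✓.
At position 5 the labels are {atFloor}, so alarm ∨ ¬atFloor is false there. This is the first violation.

5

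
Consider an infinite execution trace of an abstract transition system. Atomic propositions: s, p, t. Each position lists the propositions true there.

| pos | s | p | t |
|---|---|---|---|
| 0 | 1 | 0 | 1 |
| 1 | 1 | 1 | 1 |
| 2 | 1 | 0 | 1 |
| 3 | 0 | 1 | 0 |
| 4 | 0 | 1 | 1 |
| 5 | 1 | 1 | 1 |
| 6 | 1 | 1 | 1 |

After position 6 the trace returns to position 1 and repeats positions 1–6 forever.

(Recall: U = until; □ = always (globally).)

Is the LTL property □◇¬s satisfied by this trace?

Holds

◇¬s holds at every position 0..6, and those are all positions ever visited, so □◇¬s holds.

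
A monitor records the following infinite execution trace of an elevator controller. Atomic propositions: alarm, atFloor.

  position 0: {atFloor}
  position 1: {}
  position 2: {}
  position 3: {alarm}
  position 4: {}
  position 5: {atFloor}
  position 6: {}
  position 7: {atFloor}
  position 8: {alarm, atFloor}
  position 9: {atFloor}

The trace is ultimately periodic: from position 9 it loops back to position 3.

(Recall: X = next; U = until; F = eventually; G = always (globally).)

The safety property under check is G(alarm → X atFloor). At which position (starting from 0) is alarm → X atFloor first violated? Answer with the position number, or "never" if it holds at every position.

Check alarm → X atFloor at each position in order: 0 ✓, 1 ✓, 2 ✓.
At position 3 the labels are {alarm} and the next position 4 has {}, so alarm → X atFloor is false there. This is the first violation.

3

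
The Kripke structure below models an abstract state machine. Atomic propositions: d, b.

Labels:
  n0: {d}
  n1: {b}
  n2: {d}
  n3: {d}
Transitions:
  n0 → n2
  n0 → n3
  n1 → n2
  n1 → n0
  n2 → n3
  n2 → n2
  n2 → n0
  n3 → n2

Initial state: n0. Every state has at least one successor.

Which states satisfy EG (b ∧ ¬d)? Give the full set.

States satisfying b ∧ ¬d: {n1}.
States satisfying EG (b ∧ ¬d): ∅.

none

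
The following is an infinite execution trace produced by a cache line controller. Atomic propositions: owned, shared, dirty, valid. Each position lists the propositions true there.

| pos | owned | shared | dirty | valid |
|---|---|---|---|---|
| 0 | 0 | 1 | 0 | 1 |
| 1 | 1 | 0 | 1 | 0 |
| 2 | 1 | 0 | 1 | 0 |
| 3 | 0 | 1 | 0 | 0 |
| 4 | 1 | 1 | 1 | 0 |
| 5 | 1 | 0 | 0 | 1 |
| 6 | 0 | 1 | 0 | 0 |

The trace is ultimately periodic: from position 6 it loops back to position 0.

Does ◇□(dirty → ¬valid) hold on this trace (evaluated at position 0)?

□(dirty → ¬valid) holds at position 0, which is reachable from 0, so ◇□(dirty → ¬valid) holds.

Yes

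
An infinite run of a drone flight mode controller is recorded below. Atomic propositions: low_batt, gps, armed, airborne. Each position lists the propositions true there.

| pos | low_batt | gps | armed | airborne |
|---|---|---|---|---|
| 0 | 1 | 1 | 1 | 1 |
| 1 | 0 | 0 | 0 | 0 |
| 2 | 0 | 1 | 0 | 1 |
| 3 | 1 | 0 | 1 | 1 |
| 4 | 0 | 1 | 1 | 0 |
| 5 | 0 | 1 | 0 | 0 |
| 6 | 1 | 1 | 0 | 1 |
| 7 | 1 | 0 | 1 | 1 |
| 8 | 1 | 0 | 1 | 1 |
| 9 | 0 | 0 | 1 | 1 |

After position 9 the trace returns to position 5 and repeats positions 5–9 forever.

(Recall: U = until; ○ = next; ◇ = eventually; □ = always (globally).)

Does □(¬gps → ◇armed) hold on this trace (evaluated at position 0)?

¬gps → ◇armed holds at every position 0..9, and those are all positions ever visited, so □(¬gps → ◇armed) holds.
Positions where ¬gps holds: 1, 3, 7, 8, 9.
Check ◇armed at each: 1→ok, 3→ok, 7→ok, 8→ok, 9→ok.

Satisfied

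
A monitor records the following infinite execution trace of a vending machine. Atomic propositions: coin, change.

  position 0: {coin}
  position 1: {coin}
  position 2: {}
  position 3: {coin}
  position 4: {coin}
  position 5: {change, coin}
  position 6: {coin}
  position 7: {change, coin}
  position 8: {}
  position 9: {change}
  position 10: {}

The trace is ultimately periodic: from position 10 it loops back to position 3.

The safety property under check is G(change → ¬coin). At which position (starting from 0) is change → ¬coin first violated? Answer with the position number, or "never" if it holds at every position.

5

Check change → ¬coin at each position in order: 0 ✓, 1 ✓, 2 ✓, 3 ✓, 4 ✓.
At position 5 the labels are {change, coin}, so change → ¬coin is false there. This is the first violation.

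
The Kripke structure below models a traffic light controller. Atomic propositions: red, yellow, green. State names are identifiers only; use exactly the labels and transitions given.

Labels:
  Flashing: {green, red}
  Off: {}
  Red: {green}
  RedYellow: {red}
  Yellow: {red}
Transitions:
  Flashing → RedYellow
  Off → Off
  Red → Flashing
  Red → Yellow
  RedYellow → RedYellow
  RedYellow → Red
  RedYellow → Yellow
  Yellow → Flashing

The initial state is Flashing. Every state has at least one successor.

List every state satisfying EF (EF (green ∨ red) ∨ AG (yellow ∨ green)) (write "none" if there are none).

States satisfying EF (green ∨ red) ∨ AG (yellow ∨ green): {Flashing, Red, RedYellow, Yellow}.
States satisfying EF (EF (green ∨ red) ∨ AG (yellow ∨ green)): {Flashing, Red, RedYellow, Yellow}.

{Flashing, Red, RedYellow, Yellow}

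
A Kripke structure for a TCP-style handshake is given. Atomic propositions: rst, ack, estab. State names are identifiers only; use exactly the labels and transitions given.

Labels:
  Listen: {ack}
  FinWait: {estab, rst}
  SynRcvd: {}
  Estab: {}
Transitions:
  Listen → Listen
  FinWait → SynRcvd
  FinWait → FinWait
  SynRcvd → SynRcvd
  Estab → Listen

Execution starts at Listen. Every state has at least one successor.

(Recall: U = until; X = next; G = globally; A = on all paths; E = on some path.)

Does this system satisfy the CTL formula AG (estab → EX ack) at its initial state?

Yes

States satisfying estab → EX ack: {Listen, SynRcvd, Estab}.
States satisfying AG (estab → EX ack): {Listen, SynRcvd, Estab}.
Every state reachable from Listen satisfies estab → EX ack.
Listen ∈ Sat(AG (estab → EX ack)).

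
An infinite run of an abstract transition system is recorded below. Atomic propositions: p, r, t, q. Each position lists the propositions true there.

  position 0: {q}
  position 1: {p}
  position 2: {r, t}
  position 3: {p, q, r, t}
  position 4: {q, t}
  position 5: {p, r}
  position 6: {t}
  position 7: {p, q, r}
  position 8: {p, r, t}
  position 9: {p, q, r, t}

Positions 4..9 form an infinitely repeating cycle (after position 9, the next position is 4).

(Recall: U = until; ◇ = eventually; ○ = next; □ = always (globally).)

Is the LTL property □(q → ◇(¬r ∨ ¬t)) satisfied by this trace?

Holds

q → ◇(¬r ∨ ¬t) holds at every position 0..9, and those are all positions ever visited, so □(q → ◇(¬r ∨ ¬t)) holds.
Positions where q holds: 0, 3, 4, 7, 9.
Check ◇(¬r ∨ ¬t) at each: 0→ok, 3→ok, 4→ok, 7→ok, 9→ok.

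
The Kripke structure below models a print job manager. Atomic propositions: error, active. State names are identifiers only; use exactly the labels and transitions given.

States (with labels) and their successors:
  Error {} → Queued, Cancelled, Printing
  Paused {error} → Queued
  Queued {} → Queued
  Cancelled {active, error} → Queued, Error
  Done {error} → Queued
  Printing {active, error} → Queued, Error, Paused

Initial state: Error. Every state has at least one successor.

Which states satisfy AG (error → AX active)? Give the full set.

States satisfying error → AX active: {Error, Queued}.
States satisfying AG (error → AX active): {Queued}.

{Queued}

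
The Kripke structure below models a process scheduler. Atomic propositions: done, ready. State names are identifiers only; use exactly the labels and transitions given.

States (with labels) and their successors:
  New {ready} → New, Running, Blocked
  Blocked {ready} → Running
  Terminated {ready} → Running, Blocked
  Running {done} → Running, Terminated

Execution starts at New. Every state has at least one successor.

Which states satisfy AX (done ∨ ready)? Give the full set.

{New, Blocked, Terminated, Running}

States satisfying done ∨ ready: {New, Blocked, Terminated, Running}.
States satisfying AX (done ∨ ready): {New, Blocked, Terminated, Running}.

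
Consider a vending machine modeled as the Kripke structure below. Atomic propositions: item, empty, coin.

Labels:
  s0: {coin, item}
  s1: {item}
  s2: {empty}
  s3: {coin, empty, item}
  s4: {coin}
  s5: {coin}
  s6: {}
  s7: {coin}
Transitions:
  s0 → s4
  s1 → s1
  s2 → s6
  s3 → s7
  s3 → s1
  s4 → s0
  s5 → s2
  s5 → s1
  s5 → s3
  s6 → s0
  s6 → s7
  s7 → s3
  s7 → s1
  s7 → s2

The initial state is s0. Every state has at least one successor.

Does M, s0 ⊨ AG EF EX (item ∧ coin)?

Satisfied

States satisfying EF EX (item ∧ coin): {s0, s2, s3, s4, s5, s6, s7}.
States satisfying AG EF EX (item ∧ coin): {s0, s4}.
Every state reachable from s0 satisfies EF EX (item ∧ coin).
s0 ∈ Sat(AG EF EX (item ∧ coin)).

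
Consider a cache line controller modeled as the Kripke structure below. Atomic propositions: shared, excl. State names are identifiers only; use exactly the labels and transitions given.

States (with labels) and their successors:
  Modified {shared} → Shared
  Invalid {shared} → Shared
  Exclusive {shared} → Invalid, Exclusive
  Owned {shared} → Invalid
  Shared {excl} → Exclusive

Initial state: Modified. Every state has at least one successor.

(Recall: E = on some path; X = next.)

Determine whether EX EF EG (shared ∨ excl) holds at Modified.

States satisfying EF EG (shared ∨ excl): {Modified, Invalid, Exclusive, Owned, Shared}.
States satisfying EX EF EG (shared ∨ excl): {Modified, Invalid, Exclusive, Owned, Shared}.
Modified ∈ Sat(EX EF EG (shared ∨ excl)).

Satisfied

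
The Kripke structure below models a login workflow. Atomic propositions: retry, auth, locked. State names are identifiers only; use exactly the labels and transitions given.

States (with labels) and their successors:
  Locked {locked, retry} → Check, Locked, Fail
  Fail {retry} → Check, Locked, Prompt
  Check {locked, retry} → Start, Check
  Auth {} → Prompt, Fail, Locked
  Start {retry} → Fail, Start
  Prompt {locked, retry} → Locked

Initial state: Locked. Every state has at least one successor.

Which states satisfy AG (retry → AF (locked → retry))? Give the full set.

States satisfying retry → AF (locked → retry): {Locked, Fail, Check, Auth, Start, Prompt}.
States satisfying AG (retry → AF (locked → retry)): {Locked, Fail, Check, Auth, Start, Prompt}.

{Locked, Fail, Check, Auth, Start, Prompt}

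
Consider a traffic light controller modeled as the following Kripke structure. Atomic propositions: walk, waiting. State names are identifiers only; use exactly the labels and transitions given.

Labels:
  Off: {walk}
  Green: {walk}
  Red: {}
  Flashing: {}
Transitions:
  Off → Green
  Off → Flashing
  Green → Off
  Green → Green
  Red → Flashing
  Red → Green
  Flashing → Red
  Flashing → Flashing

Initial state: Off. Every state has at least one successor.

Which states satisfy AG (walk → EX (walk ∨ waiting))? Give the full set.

States satisfying walk → EX (walk ∨ waiting): {Off, Green, Red, Flashing}.
States satisfying AG (walk → EX (walk ∨ waiting)): {Off, Green, Red, Flashing}.

{Off, Green, Red, Flashing}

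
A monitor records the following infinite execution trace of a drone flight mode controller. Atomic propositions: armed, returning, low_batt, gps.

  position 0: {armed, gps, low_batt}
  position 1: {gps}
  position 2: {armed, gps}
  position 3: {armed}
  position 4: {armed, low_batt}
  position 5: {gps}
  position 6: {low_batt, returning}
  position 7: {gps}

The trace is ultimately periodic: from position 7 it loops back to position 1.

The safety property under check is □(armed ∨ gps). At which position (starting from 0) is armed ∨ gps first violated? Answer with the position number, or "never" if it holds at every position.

6

Check armed ∨ gps at each position in order: 0 ✓, 1 ✓, 2 ✓, 3 ✓, 4 ✓, 5 ✓.
At position 6 the labels are {low_batt, returning}, so armed ∨ gps is false there. This is the first violation.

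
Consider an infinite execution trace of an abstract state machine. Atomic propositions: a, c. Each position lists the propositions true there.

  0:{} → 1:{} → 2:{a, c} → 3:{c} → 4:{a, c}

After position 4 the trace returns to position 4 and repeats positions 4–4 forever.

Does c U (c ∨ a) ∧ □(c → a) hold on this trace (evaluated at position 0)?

Walking from position 0: at position 0, c ∨ a has not yet held and c fails, so c U (c ∨ a) is false.
c → a must hold at every position from 0 onward. It fails at position 3, so □(c → a) is false.
Positions where c holds: 2, 3, 4.
Check a at each: 2→ok, 3→fails, 4→ok.
At position 0: c U (c ∨ a) is false; □(c → a) is false; so c U (c ∨ a) ∧ □(c → a) is false.

No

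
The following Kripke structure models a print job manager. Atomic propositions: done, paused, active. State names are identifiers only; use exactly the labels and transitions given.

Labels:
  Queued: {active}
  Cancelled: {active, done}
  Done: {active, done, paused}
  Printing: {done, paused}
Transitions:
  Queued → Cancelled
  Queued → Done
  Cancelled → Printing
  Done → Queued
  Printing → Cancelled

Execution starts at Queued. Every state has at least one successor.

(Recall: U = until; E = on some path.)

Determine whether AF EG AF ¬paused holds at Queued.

States satisfying EG AF ¬paused: {Queued, Cancelled, Done, Printing}.
States satisfying AF EG AF ¬paused: {Queued, Cancelled, Done, Printing}.
Queued ∈ Sat(AF EG AF ¬paused).

Holds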